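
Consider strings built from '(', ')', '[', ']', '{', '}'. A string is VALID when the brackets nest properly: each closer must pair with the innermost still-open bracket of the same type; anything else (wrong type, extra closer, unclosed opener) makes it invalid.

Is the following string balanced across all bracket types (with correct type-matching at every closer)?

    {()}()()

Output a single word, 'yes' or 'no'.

Answer: yes

Derivation:
pos 0: push '{'; stack = {
pos 1: push '('; stack = {(
pos 2: ')' matches '('; pop; stack = {
pos 3: '}' matches '{'; pop; stack = (empty)
pos 4: push '('; stack = (
pos 5: ')' matches '('; pop; stack = (empty)
pos 6: push '('; stack = (
pos 7: ')' matches '('; pop; stack = (empty)
end: stack empty → VALID
Verdict: properly nested → yes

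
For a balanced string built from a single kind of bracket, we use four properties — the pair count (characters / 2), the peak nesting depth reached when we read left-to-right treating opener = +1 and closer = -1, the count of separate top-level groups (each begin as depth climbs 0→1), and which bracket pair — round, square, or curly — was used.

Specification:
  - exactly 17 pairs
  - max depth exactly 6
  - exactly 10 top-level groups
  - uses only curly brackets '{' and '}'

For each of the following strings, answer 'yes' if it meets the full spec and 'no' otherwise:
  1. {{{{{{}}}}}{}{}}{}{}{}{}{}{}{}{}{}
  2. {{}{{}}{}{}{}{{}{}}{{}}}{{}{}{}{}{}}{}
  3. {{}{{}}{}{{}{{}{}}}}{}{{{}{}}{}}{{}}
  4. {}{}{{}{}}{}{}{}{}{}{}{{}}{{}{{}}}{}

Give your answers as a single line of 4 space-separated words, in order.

String 1 '{{{{{{}}}}}{}{}}{}{}{}{}{}{}{}{}{}': depth seq [1 2 3 4 5 6 5 4 3 2 1 2 1 2 1 0 1 0 1 0 1 0 1 0 1 0 1 0 1 0 1 0 1 0]
  -> pairs=17 depth=6 groups=10 -> yes
String 2 '{{}{{}}{}{}{}{{}{}}{{}}}{{}{}{}{}{}}{}': depth seq [1 2 1 2 3 2 1 2 1 2 1 2 1 2 3 2 3 2 1 2 3 2 1 0 1 2 1 2 1 2 1 2 1 2 1 0 1 0]
  -> pairs=19 depth=3 groups=3 -> no
String 3 '{{}{{}}{}{{}{{}{}}}}{}{{{}{}}{}}{{}}': depth seq [1 2 1 2 3 2 1 2 1 2 3 2 3 4 3 4 3 2 1 0 1 0 1 2 3 2 3 2 1 2 1 0 1 2 1 0]
  -> pairs=18 depth=4 groups=4 -> no
String 4 '{}{}{{}{}}{}{}{}{}{}{}{{}}{{}{{}}}{}': depth seq [1 0 1 0 1 2 1 2 1 0 1 0 1 0 1 0 1 0 1 0 1 0 1 2 1 0 1 2 1 2 3 2 1 0 1 0]
  -> pairs=18 depth=3 groups=12 -> no

Answer: yes no no no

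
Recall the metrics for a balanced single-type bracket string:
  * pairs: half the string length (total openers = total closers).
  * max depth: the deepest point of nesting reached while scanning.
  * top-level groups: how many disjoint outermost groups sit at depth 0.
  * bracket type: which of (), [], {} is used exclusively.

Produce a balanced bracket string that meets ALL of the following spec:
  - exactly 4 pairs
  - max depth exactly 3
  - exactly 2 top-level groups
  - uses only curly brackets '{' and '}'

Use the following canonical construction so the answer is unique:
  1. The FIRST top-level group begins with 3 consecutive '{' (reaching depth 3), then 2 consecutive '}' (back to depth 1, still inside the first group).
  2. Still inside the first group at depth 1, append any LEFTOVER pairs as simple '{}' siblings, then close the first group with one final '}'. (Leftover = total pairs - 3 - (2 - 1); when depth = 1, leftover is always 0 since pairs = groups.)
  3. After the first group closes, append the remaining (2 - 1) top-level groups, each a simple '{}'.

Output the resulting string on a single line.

Answer: {{{}}}{}

Derivation:
Spec: pairs=4 depth=3 groups=2
Leftover pairs = 4 - 3 - (2-1) = 0
First group: deep chain of depth 3 + 0 sibling pairs
Remaining 1 groups: simple '{}' each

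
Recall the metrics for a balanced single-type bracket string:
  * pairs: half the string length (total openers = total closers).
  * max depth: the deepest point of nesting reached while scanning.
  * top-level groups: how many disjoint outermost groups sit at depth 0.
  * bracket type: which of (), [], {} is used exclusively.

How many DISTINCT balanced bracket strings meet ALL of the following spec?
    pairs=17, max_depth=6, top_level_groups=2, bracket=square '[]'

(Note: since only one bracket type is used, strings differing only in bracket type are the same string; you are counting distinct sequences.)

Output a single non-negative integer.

Answer: 9776808

Derivation:
Spec: pairs=17 depth=6 groups=2
Count(depth <= 6) = 21335654
Count(depth <= 5) = 11558846
Count(depth == 6) = 21335654 - 11558846 = 9776808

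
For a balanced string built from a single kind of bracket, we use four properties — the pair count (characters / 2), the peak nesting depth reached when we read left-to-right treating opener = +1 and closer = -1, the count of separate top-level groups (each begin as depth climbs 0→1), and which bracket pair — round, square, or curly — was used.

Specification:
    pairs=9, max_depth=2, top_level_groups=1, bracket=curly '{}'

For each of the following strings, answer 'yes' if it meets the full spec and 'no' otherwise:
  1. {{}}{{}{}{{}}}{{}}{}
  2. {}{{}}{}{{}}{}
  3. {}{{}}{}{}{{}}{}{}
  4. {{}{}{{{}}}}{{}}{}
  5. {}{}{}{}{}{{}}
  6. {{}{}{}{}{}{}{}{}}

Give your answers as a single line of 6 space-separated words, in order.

Answer: no no no no no yes

Derivation:
String 1 '{{}}{{}{}{{}}}{{}}{}': depth seq [1 2 1 0 1 2 1 2 1 2 3 2 1 0 1 2 1 0 1 0]
  -> pairs=10 depth=3 groups=4 -> no
String 2 '{}{{}}{}{{}}{}': depth seq [1 0 1 2 1 0 1 0 1 2 1 0 1 0]
  -> pairs=7 depth=2 groups=5 -> no
String 3 '{}{{}}{}{}{{}}{}{}': depth seq [1 0 1 2 1 0 1 0 1 0 1 2 1 0 1 0 1 0]
  -> pairs=9 depth=2 groups=7 -> no
String 4 '{{}{}{{{}}}}{{}}{}': depth seq [1 2 1 2 1 2 3 4 3 2 1 0 1 2 1 0 1 0]
  -> pairs=9 depth=4 groups=3 -> no
String 5 '{}{}{}{}{}{{}}': depth seq [1 0 1 0 1 0 1 0 1 0 1 2 1 0]
  -> pairs=7 depth=2 groups=6 -> no
String 6 '{{}{}{}{}{}{}{}{}}': depth seq [1 2 1 2 1 2 1 2 1 2 1 2 1 2 1 2 1 0]
  -> pairs=9 depth=2 groups=1 -> yes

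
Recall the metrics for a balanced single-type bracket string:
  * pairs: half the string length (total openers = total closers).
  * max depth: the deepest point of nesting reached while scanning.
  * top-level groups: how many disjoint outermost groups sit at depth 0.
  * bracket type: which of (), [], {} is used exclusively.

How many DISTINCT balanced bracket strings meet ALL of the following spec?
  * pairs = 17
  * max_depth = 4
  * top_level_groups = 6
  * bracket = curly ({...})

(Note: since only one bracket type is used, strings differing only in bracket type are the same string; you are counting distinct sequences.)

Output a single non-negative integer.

Answer: 1736214

Derivation:
Spec: pairs=17 depth=4 groups=6
Count(depth <= 4) = 2368662
Count(depth <= 3) = 632448
Count(depth == 4) = 2368662 - 632448 = 1736214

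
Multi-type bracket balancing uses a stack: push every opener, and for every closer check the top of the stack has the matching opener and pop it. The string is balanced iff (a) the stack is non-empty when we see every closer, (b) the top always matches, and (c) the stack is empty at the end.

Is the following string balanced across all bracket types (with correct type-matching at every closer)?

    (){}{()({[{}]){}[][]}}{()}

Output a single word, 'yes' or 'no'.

Answer: no

Derivation:
pos 0: push '('; stack = (
pos 1: ')' matches '('; pop; stack = (empty)
pos 2: push '{'; stack = {
pos 3: '}' matches '{'; pop; stack = (empty)
pos 4: push '{'; stack = {
pos 5: push '('; stack = {(
pos 6: ')' matches '('; pop; stack = {
pos 7: push '('; stack = {(
pos 8: push '{'; stack = {({
pos 9: push '['; stack = {({[
pos 10: push '{'; stack = {({[{
pos 11: '}' matches '{'; pop; stack = {({[
pos 12: ']' matches '['; pop; stack = {({
pos 13: saw closer ')' but top of stack is '{' (expected '}') → INVALID
Verdict: type mismatch at position 13: ')' closes '{' → no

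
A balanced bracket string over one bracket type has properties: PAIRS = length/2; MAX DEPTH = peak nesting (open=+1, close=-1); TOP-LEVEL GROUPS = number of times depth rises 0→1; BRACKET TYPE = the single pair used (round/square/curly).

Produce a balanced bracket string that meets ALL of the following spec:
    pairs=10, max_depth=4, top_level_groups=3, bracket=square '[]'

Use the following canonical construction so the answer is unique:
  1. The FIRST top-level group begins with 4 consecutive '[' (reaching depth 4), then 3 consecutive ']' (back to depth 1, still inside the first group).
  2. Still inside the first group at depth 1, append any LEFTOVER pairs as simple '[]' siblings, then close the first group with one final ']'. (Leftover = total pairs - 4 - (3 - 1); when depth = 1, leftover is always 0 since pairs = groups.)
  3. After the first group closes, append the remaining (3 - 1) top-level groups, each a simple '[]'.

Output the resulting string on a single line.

Spec: pairs=10 depth=4 groups=3
Leftover pairs = 10 - 4 - (3-1) = 4
First group: deep chain of depth 4 + 4 sibling pairs
Remaining 2 groups: simple '[]' each

Answer: [[[[]]][][][][]][][]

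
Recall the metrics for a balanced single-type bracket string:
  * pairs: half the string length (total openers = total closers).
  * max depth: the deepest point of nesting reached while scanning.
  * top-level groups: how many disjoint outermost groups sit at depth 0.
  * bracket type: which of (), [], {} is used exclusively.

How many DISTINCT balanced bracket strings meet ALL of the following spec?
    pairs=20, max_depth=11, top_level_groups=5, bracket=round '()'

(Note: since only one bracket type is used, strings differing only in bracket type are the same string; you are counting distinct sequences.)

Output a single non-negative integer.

Spec: pairs=20 depth=11 groups=5
Count(depth <= 11) = 463817035
Count(depth <= 10) = 463034440
Count(depth == 11) = 463817035 - 463034440 = 782595

Answer: 782595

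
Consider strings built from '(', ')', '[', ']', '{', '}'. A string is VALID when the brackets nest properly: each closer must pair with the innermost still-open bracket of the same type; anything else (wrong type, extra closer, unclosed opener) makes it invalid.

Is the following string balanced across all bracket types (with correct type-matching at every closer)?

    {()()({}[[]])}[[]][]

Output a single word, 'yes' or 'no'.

pos 0: push '{'; stack = {
pos 1: push '('; stack = {(
pos 2: ')' matches '('; pop; stack = {
pos 3: push '('; stack = {(
pos 4: ')' matches '('; pop; stack = {
pos 5: push '('; stack = {(
pos 6: push '{'; stack = {({
pos 7: '}' matches '{'; pop; stack = {(
pos 8: push '['; stack = {([
pos 9: push '['; stack = {([[
pos 10: ']' matches '['; pop; stack = {([
pos 11: ']' matches '['; pop; stack = {(
pos 12: ')' matches '('; pop; stack = {
pos 13: '}' matches '{'; pop; stack = (empty)
pos 14: push '['; stack = [
pos 15: push '['; stack = [[
pos 16: ']' matches '['; pop; stack = [
pos 17: ']' matches '['; pop; stack = (empty)
pos 18: push '['; stack = [
pos 19: ']' matches '['; pop; stack = (empty)
end: stack empty → VALID
Verdict: properly nested → yes

Answer: yes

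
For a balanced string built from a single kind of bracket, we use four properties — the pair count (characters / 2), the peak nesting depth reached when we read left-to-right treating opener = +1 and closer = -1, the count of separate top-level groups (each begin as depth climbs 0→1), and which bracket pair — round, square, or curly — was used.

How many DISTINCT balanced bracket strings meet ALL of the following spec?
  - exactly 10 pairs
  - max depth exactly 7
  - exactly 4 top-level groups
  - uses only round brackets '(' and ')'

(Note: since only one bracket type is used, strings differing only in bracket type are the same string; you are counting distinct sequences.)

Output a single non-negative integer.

Spec: pairs=10 depth=7 groups=4
Count(depth <= 7) = 2002
Count(depth <= 6) = 1998
Count(depth == 7) = 2002 - 1998 = 4

Answer: 4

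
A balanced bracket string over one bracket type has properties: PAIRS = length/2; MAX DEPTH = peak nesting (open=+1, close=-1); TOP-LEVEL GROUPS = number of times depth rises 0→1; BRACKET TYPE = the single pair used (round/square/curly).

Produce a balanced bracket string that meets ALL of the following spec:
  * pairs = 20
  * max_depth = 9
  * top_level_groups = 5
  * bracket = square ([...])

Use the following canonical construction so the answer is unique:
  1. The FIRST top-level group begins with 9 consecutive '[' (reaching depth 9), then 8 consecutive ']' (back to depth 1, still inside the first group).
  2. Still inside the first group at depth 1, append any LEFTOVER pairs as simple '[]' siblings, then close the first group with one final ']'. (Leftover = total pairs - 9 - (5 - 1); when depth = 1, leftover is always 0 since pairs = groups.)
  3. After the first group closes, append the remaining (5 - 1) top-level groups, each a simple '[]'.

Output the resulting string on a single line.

Answer: [[[[[[[[[]]]]]]]][][][][][][][]][][][][]

Derivation:
Spec: pairs=20 depth=9 groups=5
Leftover pairs = 20 - 9 - (5-1) = 7
First group: deep chain of depth 9 + 7 sibling pairs
Remaining 4 groups: simple '[]' each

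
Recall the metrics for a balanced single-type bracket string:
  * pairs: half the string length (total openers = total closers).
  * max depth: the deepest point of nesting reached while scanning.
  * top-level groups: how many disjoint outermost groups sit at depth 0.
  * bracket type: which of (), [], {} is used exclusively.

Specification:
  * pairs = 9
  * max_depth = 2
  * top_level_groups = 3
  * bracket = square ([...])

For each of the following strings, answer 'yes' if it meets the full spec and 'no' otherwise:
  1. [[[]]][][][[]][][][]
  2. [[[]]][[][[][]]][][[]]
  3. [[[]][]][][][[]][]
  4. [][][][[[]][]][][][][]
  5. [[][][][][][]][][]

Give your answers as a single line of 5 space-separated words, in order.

Answer: no no no no yes

Derivation:
String 1 '[[[]]][][][[]][][][]': depth seq [1 2 3 2 1 0 1 0 1 0 1 2 1 0 1 0 1 0 1 0]
  -> pairs=10 depth=3 groups=7 -> no
String 2 '[[[]]][[][[][]]][][[]]': depth seq [1 2 3 2 1 0 1 2 1 2 3 2 3 2 1 0 1 0 1 2 1 0]
  -> pairs=11 depth=3 groups=4 -> no
String 3 '[[[]][]][][][[]][]': depth seq [1 2 3 2 1 2 1 0 1 0 1 0 1 2 1 0 1 0]
  -> pairs=9 depth=3 groups=5 -> no
String 4 '[][][][[[]][]][][][][]': depth seq [1 0 1 0 1 0 1 2 3 2 1 2 1 0 1 0 1 0 1 0 1 0]
  -> pairs=11 depth=3 groups=8 -> no
String 5 '[[][][][][][]][][]': depth seq [1 2 1 2 1 2 1 2 1 2 1 2 1 0 1 0 1 0]
  -> pairs=9 depth=2 groups=3 -> yes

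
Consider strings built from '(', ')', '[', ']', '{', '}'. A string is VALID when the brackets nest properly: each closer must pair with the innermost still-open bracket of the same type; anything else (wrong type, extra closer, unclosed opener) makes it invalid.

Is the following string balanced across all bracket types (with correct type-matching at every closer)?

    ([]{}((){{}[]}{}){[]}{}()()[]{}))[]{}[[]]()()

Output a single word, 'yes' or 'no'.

pos 0: push '('; stack = (
pos 1: push '['; stack = ([
pos 2: ']' matches '['; pop; stack = (
pos 3: push '{'; stack = ({
pos 4: '}' matches '{'; pop; stack = (
pos 5: push '('; stack = ((
pos 6: push '('; stack = (((
pos 7: ')' matches '('; pop; stack = ((
pos 8: push '{'; stack = (({
pos 9: push '{'; stack = (({{
pos 10: '}' matches '{'; pop; stack = (({
pos 11: push '['; stack = (({[
pos 12: ']' matches '['; pop; stack = (({
pos 13: '}' matches '{'; pop; stack = ((
pos 14: push '{'; stack = (({
pos 15: '}' matches '{'; pop; stack = ((
pos 16: ')' matches '('; pop; stack = (
pos 17: push '{'; stack = ({
pos 18: push '['; stack = ({[
pos 19: ']' matches '['; pop; stack = ({
pos 20: '}' matches '{'; pop; stack = (
pos 21: push '{'; stack = ({
pos 22: '}' matches '{'; pop; stack = (
pos 23: push '('; stack = ((
pos 24: ')' matches '('; pop; stack = (
pos 25: push '('; stack = ((
pos 26: ')' matches '('; pop; stack = (
pos 27: push '['; stack = ([
pos 28: ']' matches '['; pop; stack = (
pos 29: push '{'; stack = ({
pos 30: '}' matches '{'; pop; stack = (
pos 31: ')' matches '('; pop; stack = (empty)
pos 32: saw closer ')' but stack is empty → INVALID
Verdict: unmatched closer ')' at position 32 → no

Answer: no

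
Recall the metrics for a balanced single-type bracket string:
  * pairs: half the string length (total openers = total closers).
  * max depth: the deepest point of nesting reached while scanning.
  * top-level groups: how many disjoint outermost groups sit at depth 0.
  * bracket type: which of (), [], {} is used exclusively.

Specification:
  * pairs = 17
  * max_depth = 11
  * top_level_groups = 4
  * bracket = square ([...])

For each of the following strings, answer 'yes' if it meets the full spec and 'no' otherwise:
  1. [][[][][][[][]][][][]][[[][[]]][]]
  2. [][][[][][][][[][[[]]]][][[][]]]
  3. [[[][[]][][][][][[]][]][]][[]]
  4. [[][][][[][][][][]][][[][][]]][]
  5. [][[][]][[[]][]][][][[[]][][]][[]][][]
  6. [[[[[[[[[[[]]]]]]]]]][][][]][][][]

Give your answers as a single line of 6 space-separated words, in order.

Answer: no no no no no yes

Derivation:
String 1 '[][[][][][[][]][][][]][[[][[]]][]]': depth seq [1 0 1 2 1 2 1 2 1 2 3 2 3 2 1 2 1 2 1 2 1 0 1 2 3 2 3 4 3 2 1 2 1 0]
  -> pairs=17 depth=4 groups=3 -> no
String 2 '[][][[][][][][[][[[]]]][][[][]]]': depth seq [1 0 1 0 1 2 1 2 1 2 1 2 1 2 3 2 3 4 5 4 3 2 1 2 1 2 3 2 3 2 1 0]
  -> pairs=16 depth=5 groups=3 -> no
String 3 '[[[][[]][][][][][[]][]][]][[]]': depth seq [1 2 3 2 3 4 3 2 3 2 3 2 3 2 3 2 3 4 3 2 3 2 1 2 1 0 1 2 1 0]
  -> pairs=15 depth=4 groups=2 -> no
String 4 '[[][][][[][][][][]][][[][][]]][]': depth seq [1 2 1 2 1 2 1 2 3 2 3 2 3 2 3 2 3 2 1 2 1 2 3 2 3 2 3 2 1 0 1 0]
  -> pairs=16 depth=3 groups=2 -> no
String 5 '[][[][]][[[]][]][][][[[]][][]][[]][][]': depth seq [1 0 1 2 1 2 1 0 1 2 3 2 1 2 1 0 1 0 1 0 1 2 3 2 1 2 1 2 1 0 1 2 1 0 1 0 1 0]
  -> pairs=19 depth=3 groups=9 -> no
String 6 '[[[[[[[[[[[]]]]]]]]]][][][]][][][]': depth seq [1 2 3 4 5 6 7 8 9 10 11 10 9 8 7 6 5 4 3 2 1 2 1 2 1 2 1 0 1 0 1 0 1 0]
  -> pairs=17 depth=11 groups=4 -> yes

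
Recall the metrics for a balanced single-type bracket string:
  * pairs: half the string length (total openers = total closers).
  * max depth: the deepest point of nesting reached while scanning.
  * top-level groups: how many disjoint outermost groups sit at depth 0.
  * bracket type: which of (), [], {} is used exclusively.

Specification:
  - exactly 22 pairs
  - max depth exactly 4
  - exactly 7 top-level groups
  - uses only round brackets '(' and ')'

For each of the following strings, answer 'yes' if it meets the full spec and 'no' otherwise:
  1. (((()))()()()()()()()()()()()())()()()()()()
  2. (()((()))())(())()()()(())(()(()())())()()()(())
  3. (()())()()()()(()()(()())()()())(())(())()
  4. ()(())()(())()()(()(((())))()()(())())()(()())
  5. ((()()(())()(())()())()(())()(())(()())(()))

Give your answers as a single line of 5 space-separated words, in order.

String 1 '(((()))()()()()()()()()()()()())()()()()()()': depth seq [1 2 3 4 3 2 1 2 1 2 1 2 1 2 1 2 1 2 1 2 1 2 1 2 1 2 1 2 1 2 1 0 1 0 1 0 1 0 1 0 1 0 1 0]
  -> pairs=22 depth=4 groups=7 -> yes
String 2 '(()((()))())(())()()()(())(()(()())())()()()(())': depth seq [1 2 1 2 3 4 3 2 1 2 1 0 1 2 1 0 1 0 1 0 1 0 1 2 1 0 1 2 1 2 3 2 3 2 1 2 1 0 1 0 1 0 1 0 1 2 1 0]
  -> pairs=24 depth=4 groups=11 -> no
String 3 '(()())()()()()(()()(()())()()())(())(())()': depth seq [1 2 1 2 1 0 1 0 1 0 1 0 1 0 1 2 1 2 1 2 3 2 3 2 1 2 1 2 1 2 1 0 1 2 1 0 1 2 1 0 1 0]
  -> pairs=21 depth=3 groups=9 -> no
String 4 '()(())()(())()()(()(((())))()()(())())()(()())': depth seq [1 0 1 2 1 0 1 0 1 2 1 0 1 0 1 0 1 2 1 2 3 4 5 4 3 2 1 2 1 2 1 2 3 2 1 2 1 0 1 0 1 2 1 2 1 0]
  -> pairs=23 depth=5 groups=9 -> no
String 5 '((()()(())()(())()())()(())()(())(()())(()))': depth seq [1 2 3 2 3 2 3 4 3 2 3 2 3 4 3 2 3 2 3 2 1 2 1 2 3 2 1 2 1 2 3 2 1 2 3 2 3 2 1 2 3 2 1 0]
  -> pairs=22 depth=4 groups=1 -> no

Answer: yes no no no no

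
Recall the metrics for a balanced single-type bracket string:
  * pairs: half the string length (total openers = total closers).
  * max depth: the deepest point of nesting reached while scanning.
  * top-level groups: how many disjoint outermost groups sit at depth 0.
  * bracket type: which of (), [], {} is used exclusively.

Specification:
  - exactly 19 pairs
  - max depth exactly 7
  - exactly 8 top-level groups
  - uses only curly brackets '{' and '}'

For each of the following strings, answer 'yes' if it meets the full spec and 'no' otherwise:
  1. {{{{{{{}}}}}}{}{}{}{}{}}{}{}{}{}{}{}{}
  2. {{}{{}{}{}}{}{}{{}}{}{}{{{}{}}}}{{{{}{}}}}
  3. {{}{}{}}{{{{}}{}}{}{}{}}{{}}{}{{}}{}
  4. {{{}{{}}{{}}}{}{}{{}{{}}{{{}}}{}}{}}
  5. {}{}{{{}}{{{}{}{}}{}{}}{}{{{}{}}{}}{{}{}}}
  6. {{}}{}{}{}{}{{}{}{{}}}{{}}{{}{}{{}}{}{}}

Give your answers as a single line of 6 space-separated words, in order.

Answer: yes no no no no no

Derivation:
String 1 '{{{{{{{}}}}}}{}{}{}{}{}}{}{}{}{}{}{}{}': depth seq [1 2 3 4 5 6 7 6 5 4 3 2 1 2 1 2 1 2 1 2 1 2 1 0 1 0 1 0 1 0 1 0 1 0 1 0 1 0]
  -> pairs=19 depth=7 groups=8 -> yes
String 2 '{{}{{}{}{}}{}{}{{}}{}{}{{{}{}}}}{{{{}{}}}}': depth seq [1 2 1 2 3 2 3 2 3 2 1 2 1 2 1 2 3 2 1 2 1 2 1 2 3 4 3 4 3 2 1 0 1 2 3 4 3 4 3 2 1 0]
  -> pairs=21 depth=4 groups=2 -> no
String 3 '{{}{}{}}{{{{}}{}}{}{}{}}{{}}{}{{}}{}': depth seq [1 2 1 2 1 2 1 0 1 2 3 4 3 2 3 2 1 2 1 2 1 2 1 0 1 2 1 0 1 0 1 2 1 0 1 0]
  -> pairs=18 depth=4 groups=6 -> no
String 4 '{{{}{{}}{{}}}{}{}{{}{{}}{{{}}}{}}{}}': depth seq [1 2 3 2 3 4 3 2 3 4 3 2 1 2 1 2 1 2 3 2 3 4 3 2 3 4 5 4 3 2 3 2 1 2 1 0]
  -> pairs=18 depth=5 groups=1 -> no
String 5 '{}{}{{{}}{{{}{}{}}{}{}}{}{{{}{}}{}}{{}{}}}': depth seq [1 0 1 0 1 2 3 2 1 2 3 4 3 4 3 4 3 2 3 2 3 2 1 2 1 2 3 4 3 4 3 2 3 2 1 2 3 2 3 2 1 0]
  -> pairs=21 depth=4 groups=3 -> no
String 6 '{{}}{}{}{}{}{{}{}{{}}}{{}}{{}{}{{}}{}{}}': depth seq [1 2 1 0 1 0 1 0 1 0 1 0 1 2 1 2 1 2 3 2 1 0 1 2 1 0 1 2 1 2 1 2 3 2 1 2 1 2 1 0]
  -> pairs=20 depth=3 groups=8 -> no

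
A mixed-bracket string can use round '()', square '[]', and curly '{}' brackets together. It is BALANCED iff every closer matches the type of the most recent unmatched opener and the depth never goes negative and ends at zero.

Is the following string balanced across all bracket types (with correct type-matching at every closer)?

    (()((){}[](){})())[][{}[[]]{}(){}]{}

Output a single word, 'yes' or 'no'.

Answer: yes

Derivation:
pos 0: push '('; stack = (
pos 1: push '('; stack = ((
pos 2: ')' matches '('; pop; stack = (
pos 3: push '('; stack = ((
pos 4: push '('; stack = (((
pos 5: ')' matches '('; pop; stack = ((
pos 6: push '{'; stack = (({
pos 7: '}' matches '{'; pop; stack = ((
pos 8: push '['; stack = (([
pos 9: ']' matches '['; pop; stack = ((
pos 10: push '('; stack = (((
pos 11: ')' matches '('; pop; stack = ((
pos 12: push '{'; stack = (({
pos 13: '}' matches '{'; pop; stack = ((
pos 14: ')' matches '('; pop; stack = (
pos 15: push '('; stack = ((
pos 16: ')' matches '('; pop; stack = (
pos 17: ')' matches '('; pop; stack = (empty)
pos 18: push '['; stack = [
pos 19: ']' matches '['; pop; stack = (empty)
pos 20: push '['; stack = [
pos 21: push '{'; stack = [{
pos 22: '}' matches '{'; pop; stack = [
pos 23: push '['; stack = [[
pos 24: push '['; stack = [[[
pos 25: ']' matches '['; pop; stack = [[
pos 26: ']' matches '['; pop; stack = [
pos 27: push '{'; stack = [{
pos 28: '}' matches '{'; pop; stack = [
pos 29: push '('; stack = [(
pos 30: ')' matches '('; pop; stack = [
pos 31: push '{'; stack = [{
pos 32: '}' matches '{'; pop; stack = [
pos 33: ']' matches '['; pop; stack = (empty)
pos 34: push '{'; stack = {
pos 35: '}' matches '{'; pop; stack = (empty)
end: stack empty → VALID
Verdict: properly nested → yes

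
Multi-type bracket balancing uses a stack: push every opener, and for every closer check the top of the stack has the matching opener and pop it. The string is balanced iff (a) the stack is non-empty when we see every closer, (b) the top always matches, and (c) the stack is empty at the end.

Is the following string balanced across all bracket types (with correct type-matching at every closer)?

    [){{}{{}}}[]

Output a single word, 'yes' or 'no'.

pos 0: push '['; stack = [
pos 1: saw closer ')' but top of stack is '[' (expected ']') → INVALID
Verdict: type mismatch at position 1: ')' closes '[' → no

Answer: no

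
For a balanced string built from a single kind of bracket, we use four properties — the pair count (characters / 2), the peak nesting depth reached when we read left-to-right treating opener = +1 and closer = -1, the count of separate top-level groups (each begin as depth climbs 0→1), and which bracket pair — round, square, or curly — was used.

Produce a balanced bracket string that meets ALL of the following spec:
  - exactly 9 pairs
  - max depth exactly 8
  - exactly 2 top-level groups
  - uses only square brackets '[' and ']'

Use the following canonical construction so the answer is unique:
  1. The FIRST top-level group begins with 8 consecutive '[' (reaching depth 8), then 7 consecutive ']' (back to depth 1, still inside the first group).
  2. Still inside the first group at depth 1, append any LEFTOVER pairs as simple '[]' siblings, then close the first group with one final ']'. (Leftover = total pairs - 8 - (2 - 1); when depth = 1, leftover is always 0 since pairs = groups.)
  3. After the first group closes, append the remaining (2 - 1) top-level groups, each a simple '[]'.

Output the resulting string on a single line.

Answer: [[[[[[[[]]]]]]]][]

Derivation:
Spec: pairs=9 depth=8 groups=2
Leftover pairs = 9 - 8 - (2-1) = 0
First group: deep chain of depth 8 + 0 sibling pairs
Remaining 1 groups: simple '[]' each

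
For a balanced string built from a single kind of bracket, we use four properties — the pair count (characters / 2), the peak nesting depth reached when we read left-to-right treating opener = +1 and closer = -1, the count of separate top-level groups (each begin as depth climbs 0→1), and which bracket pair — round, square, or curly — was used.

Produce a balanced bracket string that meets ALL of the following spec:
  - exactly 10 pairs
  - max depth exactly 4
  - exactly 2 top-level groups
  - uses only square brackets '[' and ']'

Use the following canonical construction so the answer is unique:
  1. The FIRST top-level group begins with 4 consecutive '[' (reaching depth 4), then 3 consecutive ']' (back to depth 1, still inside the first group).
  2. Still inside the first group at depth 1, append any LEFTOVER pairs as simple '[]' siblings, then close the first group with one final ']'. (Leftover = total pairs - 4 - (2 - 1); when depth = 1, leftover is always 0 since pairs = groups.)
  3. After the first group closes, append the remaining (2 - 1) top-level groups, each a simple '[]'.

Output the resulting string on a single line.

Answer: [[[[]]][][][][][]][]

Derivation:
Spec: pairs=10 depth=4 groups=2
Leftover pairs = 10 - 4 - (2-1) = 5
First group: deep chain of depth 4 + 5 sibling pairs
Remaining 1 groups: simple '[]' each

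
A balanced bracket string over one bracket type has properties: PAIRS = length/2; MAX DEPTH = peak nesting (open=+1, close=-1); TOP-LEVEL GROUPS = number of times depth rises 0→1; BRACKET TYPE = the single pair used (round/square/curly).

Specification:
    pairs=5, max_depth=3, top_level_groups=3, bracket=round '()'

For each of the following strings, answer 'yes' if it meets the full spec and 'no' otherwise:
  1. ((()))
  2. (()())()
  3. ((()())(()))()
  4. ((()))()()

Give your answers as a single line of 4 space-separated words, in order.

Answer: no no no yes

Derivation:
String 1 '((()))': depth seq [1 2 3 2 1 0]
  -> pairs=3 depth=3 groups=1 -> no
String 2 '(()())()': depth seq [1 2 1 2 1 0 1 0]
  -> pairs=4 depth=2 groups=2 -> no
String 3 '((()())(()))()': depth seq [1 2 3 2 3 2 1 2 3 2 1 0 1 0]
  -> pairs=7 depth=3 groups=2 -> no
String 4 '((()))()()': depth seq [1 2 3 2 1 0 1 0 1 0]
  -> pairs=5 depth=3 groups=3 -> yes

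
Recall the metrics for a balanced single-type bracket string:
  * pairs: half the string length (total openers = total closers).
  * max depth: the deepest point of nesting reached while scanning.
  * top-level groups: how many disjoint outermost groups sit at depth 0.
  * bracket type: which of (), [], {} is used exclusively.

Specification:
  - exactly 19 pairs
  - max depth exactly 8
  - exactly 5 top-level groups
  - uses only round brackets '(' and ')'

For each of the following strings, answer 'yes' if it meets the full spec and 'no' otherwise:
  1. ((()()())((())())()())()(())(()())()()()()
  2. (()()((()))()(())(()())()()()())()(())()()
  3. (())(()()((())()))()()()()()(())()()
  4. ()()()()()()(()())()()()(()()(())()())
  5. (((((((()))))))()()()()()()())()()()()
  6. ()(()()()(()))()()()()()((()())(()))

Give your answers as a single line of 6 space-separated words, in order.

String 1 '((()()())((())())()())()(())(()())()()()()': depth seq [1 2 3 2 3 2 3 2 1 2 3 4 3 2 3 2 1 2 1 2 1 0 1 0 1 2 1 0 1 2 1 2 1 0 1 0 1 0 1 0 1 0]
  -> pairs=21 depth=4 groups=8 -> no
String 2 '(()()((()))()(())(()())()()()())()(())()()': depth seq [1 2 1 2 1 2 3 4 3 2 1 2 1 2 3 2 1 2 3 2 3 2 1 2 1 2 1 2 1 2 1 0 1 0 1 2 1 0 1 0 1 0]
  -> pairs=21 depth=4 groups=5 -> no
String 3 '(())(()()((())()))()()()()()(())()()': depth seq [1 2 1 0 1 2 1 2 1 2 3 4 3 2 3 2 1 0 1 0 1 0 1 0 1 0 1 0 1 2 1 0 1 0 1 0]
  -> pairs=18 depth=4 groups=10 -> no
String 4 '()()()()()()(()())()()()(()()(())()())': depth seq [1 0 1 0 1 0 1 0 1 0 1 0 1 2 1 2 1 0 1 0 1 0 1 0 1 2 1 2 1 2 3 2 1 2 1 2 1 0]
  -> pairs=19 depth=3 groups=11 -> no
String 5 '(((((((()))))))()()()()()()())()()()()': depth seq [1 2 3 4 5 6 7 8 7 6 5 4 3 2 1 2 1 2 1 2 1 2 1 2 1 2 1 2 1 0 1 0 1 0 1 0 1 0]
  -> pairs=19 depth=8 groups=5 -> yes
String 6 '()(()()()(()))()()()()()((()())(()))': depth seq [1 0 1 2 1 2 1 2 1 2 3 2 1 0 1 0 1 0 1 0 1 0 1 0 1 2 3 2 3 2 1 2 3 2 1 0]
  -> pairs=18 depth=3 groups=8 -> no

Answer: no no no no yes no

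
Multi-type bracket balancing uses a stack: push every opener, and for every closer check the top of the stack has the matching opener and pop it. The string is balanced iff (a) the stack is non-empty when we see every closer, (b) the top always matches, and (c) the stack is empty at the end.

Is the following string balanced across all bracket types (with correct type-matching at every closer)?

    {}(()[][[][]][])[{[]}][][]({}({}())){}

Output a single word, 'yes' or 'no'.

Answer: yes

Derivation:
pos 0: push '{'; stack = {
pos 1: '}' matches '{'; pop; stack = (empty)
pos 2: push '('; stack = (
pos 3: push '('; stack = ((
pos 4: ')' matches '('; pop; stack = (
pos 5: push '['; stack = ([
pos 6: ']' matches '['; pop; stack = (
pos 7: push '['; stack = ([
pos 8: push '['; stack = ([[
pos 9: ']' matches '['; pop; stack = ([
pos 10: push '['; stack = ([[
pos 11: ']' matches '['; pop; stack = ([
pos 12: ']' matches '['; pop; stack = (
pos 13: push '['; stack = ([
pos 14: ']' matches '['; pop; stack = (
pos 15: ')' matches '('; pop; stack = (empty)
pos 16: push '['; stack = [
pos 17: push '{'; stack = [{
pos 18: push '['; stack = [{[
pos 19: ']' matches '['; pop; stack = [{
pos 20: '}' matches '{'; pop; stack = [
pos 21: ']' matches '['; pop; stack = (empty)
pos 22: push '['; stack = [
pos 23: ']' matches '['; pop; stack = (empty)
pos 24: push '['; stack = [
pos 25: ']' matches '['; pop; stack = (empty)
pos 26: push '('; stack = (
pos 27: push '{'; stack = ({
pos 28: '}' matches '{'; pop; stack = (
pos 29: push '('; stack = ((
pos 30: push '{'; stack = (({
pos 31: '}' matches '{'; pop; stack = ((
pos 32: push '('; stack = (((
pos 33: ')' matches '('; pop; stack = ((
pos 34: ')' matches '('; pop; stack = (
pos 35: ')' matches '('; pop; stack = (empty)
pos 36: push '{'; stack = {
pos 37: '}' matches '{'; pop; stack = (empty)
end: stack empty → VALID
Verdict: properly nested → yes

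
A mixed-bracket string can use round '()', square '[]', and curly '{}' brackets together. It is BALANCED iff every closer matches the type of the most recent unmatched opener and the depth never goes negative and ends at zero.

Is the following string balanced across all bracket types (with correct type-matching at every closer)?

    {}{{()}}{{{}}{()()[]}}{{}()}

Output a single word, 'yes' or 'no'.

pos 0: push '{'; stack = {
pos 1: '}' matches '{'; pop; stack = (empty)
pos 2: push '{'; stack = {
pos 3: push '{'; stack = {{
pos 4: push '('; stack = {{(
pos 5: ')' matches '('; pop; stack = {{
pos 6: '}' matches '{'; pop; stack = {
pos 7: '}' matches '{'; pop; stack = (empty)
pos 8: push '{'; stack = {
pos 9: push '{'; stack = {{
pos 10: push '{'; stack = {{{
pos 11: '}' matches '{'; pop; stack = {{
pos 12: '}' matches '{'; pop; stack = {
pos 13: push '{'; stack = {{
pos 14: push '('; stack = {{(
pos 15: ')' matches '('; pop; stack = {{
pos 16: push '('; stack = {{(
pos 17: ')' matches '('; pop; stack = {{
pos 18: push '['; stack = {{[
pos 19: ']' matches '['; pop; stack = {{
pos 20: '}' matches '{'; pop; stack = {
pos 21: '}' matches '{'; pop; stack = (empty)
pos 22: push '{'; stack = {
pos 23: push '{'; stack = {{
pos 24: '}' matches '{'; pop; stack = {
pos 25: push '('; stack = {(
pos 26: ')' matches '('; pop; stack = {
pos 27: '}' matches '{'; pop; stack = (empty)
end: stack empty → VALID
Verdict: properly nested → yes

Answer: yes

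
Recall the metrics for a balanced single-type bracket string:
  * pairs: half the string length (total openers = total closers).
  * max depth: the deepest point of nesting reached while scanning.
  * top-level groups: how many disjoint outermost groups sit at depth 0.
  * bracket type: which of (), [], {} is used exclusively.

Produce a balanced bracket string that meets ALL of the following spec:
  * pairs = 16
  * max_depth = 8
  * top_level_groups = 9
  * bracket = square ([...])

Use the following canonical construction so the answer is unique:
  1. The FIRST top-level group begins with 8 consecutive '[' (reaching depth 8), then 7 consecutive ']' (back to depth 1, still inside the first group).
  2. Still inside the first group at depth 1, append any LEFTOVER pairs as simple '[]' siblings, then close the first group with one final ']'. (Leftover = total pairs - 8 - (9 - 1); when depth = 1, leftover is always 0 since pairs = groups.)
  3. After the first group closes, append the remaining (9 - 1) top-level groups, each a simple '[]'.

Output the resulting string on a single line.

Spec: pairs=16 depth=8 groups=9
Leftover pairs = 16 - 8 - (9-1) = 0
First group: deep chain of depth 8 + 0 sibling pairs
Remaining 8 groups: simple '[]' each

Answer: [[[[[[[[]]]]]]]][][][][][][][][]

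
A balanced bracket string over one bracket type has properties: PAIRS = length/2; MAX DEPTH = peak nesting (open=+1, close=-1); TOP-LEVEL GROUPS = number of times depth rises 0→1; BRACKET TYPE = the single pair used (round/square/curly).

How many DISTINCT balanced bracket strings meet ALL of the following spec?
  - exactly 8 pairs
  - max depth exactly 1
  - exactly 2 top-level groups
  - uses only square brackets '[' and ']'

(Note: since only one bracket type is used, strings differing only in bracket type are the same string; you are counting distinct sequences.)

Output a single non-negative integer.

Answer: 0

Derivation:
Spec: pairs=8 depth=1 groups=2
Count(depth <= 1) = 0
Count(depth <= 0) = 0
Count(depth == 1) = 0 - 0 = 0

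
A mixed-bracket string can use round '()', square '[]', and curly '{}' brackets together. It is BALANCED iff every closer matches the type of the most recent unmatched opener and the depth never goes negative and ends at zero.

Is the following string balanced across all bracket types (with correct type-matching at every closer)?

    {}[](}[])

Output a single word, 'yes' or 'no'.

Answer: no

Derivation:
pos 0: push '{'; stack = {
pos 1: '}' matches '{'; pop; stack = (empty)
pos 2: push '['; stack = [
pos 3: ']' matches '['; pop; stack = (empty)
pos 4: push '('; stack = (
pos 5: saw closer '}' but top of stack is '(' (expected ')') → INVALID
Verdict: type mismatch at position 5: '}' closes '(' → no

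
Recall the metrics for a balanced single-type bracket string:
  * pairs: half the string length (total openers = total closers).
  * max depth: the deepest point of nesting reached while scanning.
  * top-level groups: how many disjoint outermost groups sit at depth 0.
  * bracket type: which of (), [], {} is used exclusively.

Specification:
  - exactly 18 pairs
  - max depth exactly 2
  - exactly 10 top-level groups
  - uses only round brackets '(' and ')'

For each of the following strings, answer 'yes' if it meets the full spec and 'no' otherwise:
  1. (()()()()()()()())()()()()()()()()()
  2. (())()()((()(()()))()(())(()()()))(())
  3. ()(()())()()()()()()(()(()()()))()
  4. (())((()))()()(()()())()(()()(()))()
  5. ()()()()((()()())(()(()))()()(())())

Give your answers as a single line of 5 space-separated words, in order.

Answer: yes no no no no

Derivation:
String 1 '(()()()()()()()())()()()()()()()()()': depth seq [1 2 1 2 1 2 1 2 1 2 1 2 1 2 1 2 1 0 1 0 1 0 1 0 1 0 1 0 1 0 1 0 1 0 1 0]
  -> pairs=18 depth=2 groups=10 -> yes
String 2 '(())()()((()(()()))()(())(()()()))(())': depth seq [1 2 1 0 1 0 1 0 1 2 3 2 3 4 3 4 3 2 1 2 1 2 3 2 1 2 3 2 3 2 3 2 1 0 1 2 1 0]
  -> pairs=19 depth=4 groups=5 -> no
String 3 '()(()())()()()()()()(()(()()()))()': depth seq [1 0 1 2 1 2 1 0 1 0 1 0 1 0 1 0 1 0 1 0 1 2 1 2 3 2 3 2 3 2 1 0 1 0]
  -> pairs=17 depth=3 groups=10 -> no
String 4 '(())((()))()()(()()())()(()()(()))()': depth seq [1 2 1 0 1 2 3 2 1 0 1 0 1 0 1 2 1 2 1 2 1 0 1 0 1 2 1 2 1 2 3 2 1 0 1 0]
  -> pairs=18 depth=3 groups=8 -> no
String 5 '()()()()((()()())(()(()))()()(())())': depth seq [1 0 1 0 1 0 1 0 1 2 3 2 3 2 3 2 1 2 3 2 3 4 3 2 1 2 1 2 1 2 3 2 1 2 1 0]
  -> pairs=18 depth=4 groups=5 -> no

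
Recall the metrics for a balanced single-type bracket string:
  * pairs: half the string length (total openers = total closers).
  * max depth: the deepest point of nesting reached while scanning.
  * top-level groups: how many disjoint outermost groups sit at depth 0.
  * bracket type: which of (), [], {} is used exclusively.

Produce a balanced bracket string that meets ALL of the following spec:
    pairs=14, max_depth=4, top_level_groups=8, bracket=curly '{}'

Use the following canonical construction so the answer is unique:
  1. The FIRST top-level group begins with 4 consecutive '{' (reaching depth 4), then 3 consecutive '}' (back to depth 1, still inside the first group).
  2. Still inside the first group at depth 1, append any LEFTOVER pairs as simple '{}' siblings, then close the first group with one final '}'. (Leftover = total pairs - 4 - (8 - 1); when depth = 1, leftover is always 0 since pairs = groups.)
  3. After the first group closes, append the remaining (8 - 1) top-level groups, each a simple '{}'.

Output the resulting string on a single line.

Answer: {{{{}}}{}{}{}}{}{}{}{}{}{}{}

Derivation:
Spec: pairs=14 depth=4 groups=8
Leftover pairs = 14 - 4 - (8-1) = 3
First group: deep chain of depth 4 + 3 sibling pairs
Remaining 7 groups: simple '{}' each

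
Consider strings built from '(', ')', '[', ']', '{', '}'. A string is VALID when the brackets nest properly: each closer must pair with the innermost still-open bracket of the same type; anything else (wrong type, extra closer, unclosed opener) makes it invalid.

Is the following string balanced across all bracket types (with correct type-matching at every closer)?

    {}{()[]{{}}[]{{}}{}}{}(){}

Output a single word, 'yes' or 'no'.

Answer: yes

Derivation:
pos 0: push '{'; stack = {
pos 1: '}' matches '{'; pop; stack = (empty)
pos 2: push '{'; stack = {
pos 3: push '('; stack = {(
pos 4: ')' matches '('; pop; stack = {
pos 5: push '['; stack = {[
pos 6: ']' matches '['; pop; stack = {
pos 7: push '{'; stack = {{
pos 8: push '{'; stack = {{{
pos 9: '}' matches '{'; pop; stack = {{
pos 10: '}' matches '{'; pop; stack = {
pos 11: push '['; stack = {[
pos 12: ']' matches '['; pop; stack = {
pos 13: push '{'; stack = {{
pos 14: push '{'; stack = {{{
pos 15: '}' matches '{'; pop; stack = {{
pos 16: '}' matches '{'; pop; stack = {
pos 17: push '{'; stack = {{
pos 18: '}' matches '{'; pop; stack = {
pos 19: '}' matches '{'; pop; stack = (empty)
pos 20: push '{'; stack = {
pos 21: '}' matches '{'; pop; stack = (empty)
pos 22: push '('; stack = (
pos 23: ')' matches '('; pop; stack = (empty)
pos 24: push '{'; stack = {
pos 25: '}' matches '{'; pop; stack = (empty)
end: stack empty → VALID
Verdict: properly nested → yes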